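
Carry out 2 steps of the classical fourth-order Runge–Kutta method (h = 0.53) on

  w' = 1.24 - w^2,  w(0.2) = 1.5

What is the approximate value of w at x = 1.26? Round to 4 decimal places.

1.1496

RK4: k1 = f(x_n, w_n); k2 = f(x_n + h/2, w_n + (h/2)·k1); k3 = f(x_n + h/2, w_n + (h/2)·k2); k4 = f(x_n + h, w_n + h·k3); w_{n+1} = w_n + (h/6)·(k1 + 2k2 + 2k3 + k4).
x=0.200000, w=1.500000:
  k1 = f(0.200000, 1.500000) = -1.010000
  k2 = f(0.465000, 1.232350) = -0.278687
  k3 = f(0.465000, 1.426148) = -0.793898
  k4 = f(0.730000, 1.079234) = 0.075254
  w ← 1.500000 + (0.53/6)·(k1 + 2k2 + 2k3 + k4) = 1.227941
x=0.730000, w=1.227941:
  k1 = f(0.730000, 1.227941) = -0.267839
  k2 = f(0.995000, 1.156964) = -0.098565
  k3 = f(0.995000, 1.201821) = -0.204374
  k4 = f(1.260000, 1.119623) = -0.013555
  w ← 1.227941 + (0.53/6)·(k1 + 2k2 + 2k3 + k4) = 1.149565
w(1.26) ≈ 1.1496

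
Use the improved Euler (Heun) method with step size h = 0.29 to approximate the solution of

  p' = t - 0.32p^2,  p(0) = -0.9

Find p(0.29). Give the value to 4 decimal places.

-0.9397

Heun: k1 = f(t_n, p_n); k2 = f(t_n + h, p_n + h·k1); p_{n+1} = p_n + (h/2)·(k1 + k2).
t=0.000000, p=-0.900000:
  k1 = f(0.000000, -0.900000) = -0.259200
  k2 = f(0.290000, -0.975168) = -0.014305
  p ← -0.900000 + (0.29/2)·(-0.259200 + (-0.014305)) = -0.939658
p(0.29) ≈ -0.9397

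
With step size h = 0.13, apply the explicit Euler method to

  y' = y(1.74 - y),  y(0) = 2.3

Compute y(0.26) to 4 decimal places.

Euler: y_{n+1} = y_n + h·f(t_n, y_n).
t=0.000000, y=2.300000: f=-1.288000 → y ← 2.300000 + 0.13·(-1.288000) = 2.132560
t=0.130000, y=2.132560: f=-0.837158 → y ← 2.132560 + 0.13·(-0.837158) = 2.023729
y(0.26) ≈ 2.0237

2.0237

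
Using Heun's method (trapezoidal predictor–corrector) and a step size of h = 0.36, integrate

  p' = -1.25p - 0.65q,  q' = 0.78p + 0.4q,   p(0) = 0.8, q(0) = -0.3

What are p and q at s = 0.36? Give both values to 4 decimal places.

Heun on (p,q): k1 = f(s_n, state_n); k2 = f(s_n + h, state_n + h·k1); state_{n+1} = state_n + (h/2)·(k1 + k2).
0.000000: (0.800000, -0.300000)
  k1 = (-0.805000, 0.504000)
  predictor → (0.510200, -0.118560)
  k2 = (-0.560686, 0.350532)
  → (0.554177, -0.146184)
(p(0.36), q(0.36)) ≈ (0.5542, -0.1462)

0.5542, -0.1462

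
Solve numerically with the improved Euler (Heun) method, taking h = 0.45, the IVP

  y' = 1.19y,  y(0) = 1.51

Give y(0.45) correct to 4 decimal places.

2.5351

Heun: k1 = f(t_n, y_n); k2 = f(t_n + h, y_n + h·k1); y_{n+1} = y_n + (h/2)·(k1 + k2).
t=0.000000, y=1.510000:
  k1 = f(0.000000, 1.510000) = 1.796900
  k2 = f(0.450000, 2.318605) = 2.759140
  y ← 1.510000 + (0.45/2)·(1.796900 + 2.759140) = 2.535109
y(0.45) ≈ 2.5351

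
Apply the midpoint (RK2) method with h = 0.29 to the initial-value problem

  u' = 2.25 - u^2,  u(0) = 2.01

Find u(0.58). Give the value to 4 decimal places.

1.6427

Midpoint: k1 = f(t_n, u_n); k2 = f(t_n + h/2, u_n + (h/2)·k1); u_{n+1} = u_n + h·k2.
t=0.000000, u=2.010000:
  k1 = f(0.000000, 2.010000) = -1.790100
  k2 = f(0.145000, 1.750436) = -0.814024
  u ← 2.010000 + 0.29·(-0.814024) = 1.773933
t=0.290000, u=1.773933:
  k1 = f(0.290000, 1.773933) = -0.896838
  k2 = f(0.435000, 1.643891) = -0.452379
  u ← 1.773933 + 0.29·(-0.452379) = 1.642743
u(0.58) ≈ 1.6427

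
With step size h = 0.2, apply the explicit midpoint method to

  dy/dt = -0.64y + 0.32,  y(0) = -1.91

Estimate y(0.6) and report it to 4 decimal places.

Midpoint: k1 = f(t_n, y_n); k2 = f(t_n + h/2, y_n + (h/2)·k1); y_{n+1} = y_n + h·k2.
t=0.000000, y=-1.910000:
  k1 = f(0.000000, -1.910000) = 1.542400
  k2 = f(0.100000, -1.755760) = 1.443686
  y ← -1.910000 + 0.2·1.443686 = -1.621263
t=0.200000, y=-1.621263:
  k1 = f(0.200000, -1.621263) = 1.357608
  k2 = f(0.300000, -1.485502) = 1.270721
  y ← -1.621263 + 0.2·1.270721 = -1.367118
t=0.400000, y=-1.367118:
  k1 = f(0.400000, -1.367118) = 1.194956
  k2 = f(0.500000, -1.247623) = 1.118479
  y ← -1.367118 + 0.2·1.118479 = -1.143423
y(0.6) ≈ -1.1434

-1.1434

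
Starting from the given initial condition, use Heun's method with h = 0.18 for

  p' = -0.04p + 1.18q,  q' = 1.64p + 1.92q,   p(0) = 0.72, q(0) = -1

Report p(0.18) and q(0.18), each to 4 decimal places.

Heun on (p,q): k1 = f(s_n, state_n); k2 = f(s_n + h, state_n + h·k1); state_{n+1} = state_n + (h/2)·(k1 + k2).
0.000000: (0.720000, -1.000000)
  k1 = (-1.208800, -0.739200)
  predictor → (0.502416, -1.133056)
  k2 = (-1.357103, -1.351505)
  → (0.489069, -1.188163)
(p(0.18), q(0.18)) ≈ (0.4891, -1.1882)

0.4891, -1.1882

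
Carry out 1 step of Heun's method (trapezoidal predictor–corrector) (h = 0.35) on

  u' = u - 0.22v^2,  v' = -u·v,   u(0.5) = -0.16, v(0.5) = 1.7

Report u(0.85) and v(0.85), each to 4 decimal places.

-0.5001, 1.8854

Heun on (u,v): k1 = f(x_n, state_n); k2 = f(x_n + h, state_n + h·k1); state_{n+1} = state_n + (h/2)·(k1 + k2).
0.500000: (-0.160000, 1.700000)
  k1 = (-0.795800, 0.272000)
  predictor → (-0.438530, 1.795200)
  k2 = (-1.147533, 0.787249)
  → (-0.500083, 1.885369)
(u(0.85), v(0.85)) ≈ (-0.5001, 1.8854)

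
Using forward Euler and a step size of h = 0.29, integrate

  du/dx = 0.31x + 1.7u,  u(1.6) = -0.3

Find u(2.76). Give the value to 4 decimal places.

-0.1185

Euler: u_{n+1} = u_n + h·f(x_n, u_n).
x=1.600000, u=-0.300000: f=-0.014000 → u ← -0.300000 + 0.29·(-0.014000) = -0.304060
x=1.890000, u=-0.304060: f=0.068998 → u ← -0.304060 + 0.29·0.068998 = -0.284051
x=2.180000, u=-0.284051: f=0.192914 → u ← -0.284051 + 0.29·0.192914 = -0.228106
x=2.470000, u=-0.228106: f=0.377921 → u ← -0.228106 + 0.29·0.377921 = -0.118509
u(2.76) ≈ -0.1185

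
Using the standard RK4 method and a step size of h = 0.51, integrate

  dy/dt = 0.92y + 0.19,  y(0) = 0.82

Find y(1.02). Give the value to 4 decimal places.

2.4165

RK4: k1 = f(t_n, y_n); k2 = f(t_n + h/2, y_n + (h/2)·k1); k3 = f(t_n + h/2, y_n + (h/2)·k2); k4 = f(t_n + h, y_n + h·k3); y_{n+1} = y_n + (h/6)·(k1 + 2k2 + 2k3 + k4).
t=0.000000, y=0.820000:
  k1 = f(0.000000, 0.820000) = 0.944400
  k2 = f(0.255000, 1.060822) = 1.165956
  k3 = f(0.255000, 1.117319) = 1.217933
  k4 = f(0.510000, 1.441146) = 1.515854
  y ← 0.820000 + (0.51/6)·(k1 + 2k2 + 2k3 + k4) = 1.434383
t=0.510000, y=1.434383:
  k1 = f(0.510000, 1.434383) = 1.509632
  k2 = f(0.765000, 1.819339) = 1.863792
  k3 = f(0.765000, 1.909650) = 1.946878
  k4 = f(1.020000, 2.427291) = 2.423107
  y ← 1.434383 + (0.51/6)·(k1 + 2k2 + 2k3 + k4) = 2.416480
y(1.02) ≈ 2.4165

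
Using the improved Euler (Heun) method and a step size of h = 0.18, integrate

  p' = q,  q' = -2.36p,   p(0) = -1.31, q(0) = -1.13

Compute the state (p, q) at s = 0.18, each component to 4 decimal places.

Heun on (p,q): k1 = f(s_n, state_n); k2 = f(s_n + h, state_n + h·k1); state_{n+1} = state_n + (h/2)·(k1 + k2).
0.000000: (-1.310000, -1.130000)
  k1 = (-1.130000, 3.091600)
  predictor → (-1.513400, -0.573512)
  k2 = (-0.573512, 3.571624)
  → (-1.463316, -0.530310)
(p(0.18), q(0.18)) ≈ (-1.4633, -0.5303)

-1.4633, -0.5303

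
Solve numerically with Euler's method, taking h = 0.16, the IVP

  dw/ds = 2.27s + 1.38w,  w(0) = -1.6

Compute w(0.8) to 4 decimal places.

-3.6143

Euler: w_{n+1} = w_n + h·f(s_n, w_n).
s=0.000000, w=-1.600000: f=-2.208000 → w ← -1.600000 + 0.16·(-2.208000) = -1.953280
s=0.160000, w=-1.953280: f=-2.332326 → w ← -1.953280 + 0.16·(-2.332326) = -2.326452
s=0.320000, w=-2.326452: f=-2.484104 → w ← -2.326452 + 0.16·(-2.484104) = -2.723909
s=0.480000, w=-2.723909: f=-2.669394 → w ← -2.723909 + 0.16·(-2.669394) = -3.151012
s=0.640000, w=-3.151012: f=-2.895596 → w ← -3.151012 + 0.16·(-2.895596) = -3.614307
w(0.8) ≈ -3.6143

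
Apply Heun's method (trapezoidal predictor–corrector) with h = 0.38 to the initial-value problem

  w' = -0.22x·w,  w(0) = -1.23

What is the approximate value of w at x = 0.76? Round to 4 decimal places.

Heun: k1 = f(x_n, w_n); k2 = f(x_n + h, w_n + h·k1); w_{n+1} = w_n + (h/2)·(k1 + k2).
x=0.000000, w=-1.230000:
  k1 = f(0.000000, -1.230000) = 0.000000
  k2 = f(0.380000, -1.230000) = 0.102828
  w ← -1.230000 + (0.38/2)·(0.000000 + 0.102828) = -1.210463
x=0.380000, w=-1.210463:
  k1 = f(0.380000, -1.210463) = 0.101195
  k2 = f(0.760000, -1.172009) = 0.195960
  w ← -1.210463 + (0.38/2)·(0.101195 + 0.195960) = -1.154003
w(0.76) ≈ -1.1540

-1.1540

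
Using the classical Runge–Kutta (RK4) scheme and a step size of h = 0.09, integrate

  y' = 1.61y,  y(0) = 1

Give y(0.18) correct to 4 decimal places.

1.3362

RK4: k1 = f(t_n, y_n); k2 = f(t_n + h/2, y_n + (h/2)·k1); k3 = f(t_n + h/2, y_n + (h/2)·k2); k4 = f(t_n + h, y_n + h·k3); y_{n+1} = y_n + (h/6)·(k1 + 2k2 + 2k3 + k4).
t=0.000000, y=1.000000:
  k1 = f(0.000000, 1.000000) = 1.610000
  k2 = f(0.045000, 1.072450) = 1.726644
  k3 = f(0.045000, 1.077699) = 1.735095
  k4 = f(0.090000, 1.156159) = 1.861415
  y ← 1.000000 + (0.09/6)·(k1 + 2k2 + 2k3 + k4) = 1.155923
t=0.090000, y=1.155923:
  k1 = f(0.090000, 1.155923) = 1.861037
  k2 = f(0.135000, 1.239670) = 1.995869
  k3 = f(0.135000, 1.245738) = 2.005637
  k4 = f(0.180000, 1.336431) = 2.151654
  y ← 1.155923 + (0.09/6)·(k1 + 2k2 + 2k3 + k4) = 1.336159
y(0.18) ≈ 1.3362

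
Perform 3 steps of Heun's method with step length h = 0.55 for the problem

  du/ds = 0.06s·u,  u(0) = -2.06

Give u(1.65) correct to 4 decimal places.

-2.2350

Heun: k1 = f(s_n, u_n); k2 = f(s_n + h, u_n + h·k1); u_{n+1} = u_n + (h/2)·(k1 + k2).
s=0.000000, u=-2.060000:
  k1 = f(0.000000, -2.060000) = 0.000000
  k2 = f(0.550000, -2.060000) = -0.067980
  u ← -2.060000 + (0.55/2)·(0.000000 + (-0.067980)) = -2.078695
s=0.550000, u=-2.078695:
  k1 = f(0.550000, -2.078695) = -0.068597
  k2 = f(1.100000, -2.116423) = -0.139684
  u ← -2.078695 + (0.55/2)·(-0.068597 + (-0.139684)) = -2.135972
s=1.100000, u=-2.135972:
  k1 = f(1.100000, -2.135972) = -0.140974
  k2 = f(1.650000, -2.213508) = -0.219137
  u ← -2.135972 + (0.55/2)·(-0.140974 + (-0.219137)) = -2.235002
u(1.65) ≈ -2.2350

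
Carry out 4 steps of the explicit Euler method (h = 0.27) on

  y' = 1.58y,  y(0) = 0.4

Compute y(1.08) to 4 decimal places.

Euler: y_{n+1} = y_n + h·f(t_n, y_n).
t=0.000000, y=0.400000: f=0.632000 → y ← 0.400000 + 0.27·0.632000 = 0.570640
t=0.270000, y=0.570640: f=0.901611 → y ← 0.570640 + 0.27·0.901611 = 0.814075
t=0.540000, y=0.814075: f=1.286239 → y ← 0.814075 + 0.27·1.286239 = 1.161359
t=0.810000, y=1.161359: f=1.834948 → y ← 1.161359 + 0.27·1.834948 = 1.656795
y(1.08) ≈ 1.6568

1.6568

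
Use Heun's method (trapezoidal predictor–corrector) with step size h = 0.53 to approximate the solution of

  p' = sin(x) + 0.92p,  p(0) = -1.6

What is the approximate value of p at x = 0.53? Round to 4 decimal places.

-2.4364

Heun: k1 = f(x_n, p_n); k2 = f(x_n + h, p_n + h·k1); p_{n+1} = p_n + (h/2)·(k1 + k2).
x=0.000000, p=-1.600000:
  k1 = f(0.000000, -1.600000) = -1.472000
  k2 = f(0.530000, -2.380160) = -1.684214
  p ← -1.600000 + (0.53/2)·(-1.472000 + (-1.684214)) = -2.436397
p(0.53) ≈ -2.4364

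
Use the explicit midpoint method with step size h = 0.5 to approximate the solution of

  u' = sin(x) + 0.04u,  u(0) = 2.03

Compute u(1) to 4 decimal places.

2.5823

Midpoint: k1 = f(x_n, u_n); k2 = f(x_n + h/2, u_n + (h/2)·k1); u_{n+1} = u_n + h·k2.
x=0.000000, u=2.030000:
  k1 = f(0.000000, 2.030000) = 0.081200
  k2 = f(0.250000, 2.050300) = 0.329416
  u ← 2.030000 + 0.5·0.329416 = 2.194708
x=0.500000, u=2.194708:
  k1 = f(0.500000, 2.194708) = 0.567214
  k2 = f(0.750000, 2.336511) = 0.775099
  u ← 2.194708 + 0.5·0.775099 = 2.582258
u(1) ≈ 2.5823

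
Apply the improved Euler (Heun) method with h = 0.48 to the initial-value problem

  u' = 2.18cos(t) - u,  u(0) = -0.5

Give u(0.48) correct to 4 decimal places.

0.4185

Heun: k1 = f(t_n, u_n); k2 = f(t_n + h, u_n + h·k1); u_{n+1} = u_n + (h/2)·(k1 + k2).
t=0.000000, u=-0.500000:
  k1 = f(0.000000, -0.500000) = 2.680000
  k2 = f(0.480000, 0.786400) = 1.147249
  u ← -0.500000 + (0.48/2)·(2.680000 + 1.147249) = 0.418540
u(0.48) ≈ 0.4185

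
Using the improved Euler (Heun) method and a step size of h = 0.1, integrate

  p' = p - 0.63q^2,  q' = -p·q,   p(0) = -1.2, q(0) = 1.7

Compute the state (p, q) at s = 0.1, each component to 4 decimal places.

-1.5403, 1.9450

Heun on (p,q): k1 = f(s_n, state_n); k2 = f(s_n + h, state_n + h·k1); state_{n+1} = state_n + (h/2)·(k1 + k2).
0.000000: (-1.200000, 1.700000)
  k1 = (-3.020700, 2.040000)
  predictor → (-1.502070, 1.904000)
  k2 = (-3.785956, 2.859941)
  → (-1.540333, 1.944997)
(p(0.1), q(0.1)) ≈ (-1.5403, 1.9450)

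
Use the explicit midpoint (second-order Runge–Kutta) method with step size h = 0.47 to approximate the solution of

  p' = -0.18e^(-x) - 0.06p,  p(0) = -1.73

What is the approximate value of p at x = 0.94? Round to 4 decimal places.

Midpoint: k1 = f(x_n, p_n); k2 = f(x_n + h/2, p_n + (h/2)·k1); p_{n+1} = p_n + h·k2.
x=0.000000, p=-1.730000:
  k1 = f(0.000000, -1.730000) = -0.076200
  k2 = f(0.235000, -1.747907) = -0.037428
  p ← -1.730000 + 0.47·(-0.037428) = -1.747591
x=0.470000, p=-1.747591:
  k1 = f(0.470000, -1.747591) = -0.007645
  k2 = f(0.705000, -1.749388) = 0.016024
  p ← -1.747591 + 0.47·0.016024 = -1.740060
p(0.94) ≈ -1.7401

-1.7401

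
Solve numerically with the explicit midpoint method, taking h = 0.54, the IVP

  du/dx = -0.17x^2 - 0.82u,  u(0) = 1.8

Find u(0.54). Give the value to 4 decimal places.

1.1727

Midpoint: k1 = f(x_n, u_n); k2 = f(x_n + h/2, u_n + (h/2)·k1); u_{n+1} = u_n + h·k2.
x=0.000000, u=1.800000:
  k1 = f(0.000000, 1.800000) = -1.476000
  k2 = f(0.270000, 1.401480) = -1.161607
  u ← 1.800000 + 0.54·(-1.161607) = 1.172732
u(0.54) ≈ 1.1727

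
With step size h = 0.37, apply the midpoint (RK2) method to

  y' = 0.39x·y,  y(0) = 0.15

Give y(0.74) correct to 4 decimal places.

Midpoint: k1 = f(x_n, y_n); k2 = f(x_n + h/2, y_n + (h/2)·k1); y_{n+1} = y_n + h·k2.
x=0.000000, y=0.150000:
  k1 = f(0.000000, 0.150000) = 0.000000
  k2 = f(0.185000, 0.150000) = 0.010823
  y ← 0.150000 + 0.37·0.010823 = 0.154004
x=0.370000, y=0.154004:
  k1 = f(0.370000, 0.154004) = 0.022223
  k2 = f(0.555000, 0.158116) = 0.034224
  y ← 0.154004 + 0.37·0.034224 = 0.166667
y(0.74) ≈ 0.1667

0.1667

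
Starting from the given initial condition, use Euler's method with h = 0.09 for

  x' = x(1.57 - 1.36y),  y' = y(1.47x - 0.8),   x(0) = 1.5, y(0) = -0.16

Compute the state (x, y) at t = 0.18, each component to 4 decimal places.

2.0258, -0.2088

Euler on (x,y): x_{n+1} = x_n + h·x', y_{n+1} = y_n + h·y'.
0.000000: (1.500000, -0.160000); f=(2.681400, -0.224800) → (1.741326, -0.180232)
0.090000: (1.741326, -0.180232); f=(3.160708, -0.317163) → (2.025790, -0.208777)
(x(0.18), y(0.18)) ≈ (2.0258, -0.2088)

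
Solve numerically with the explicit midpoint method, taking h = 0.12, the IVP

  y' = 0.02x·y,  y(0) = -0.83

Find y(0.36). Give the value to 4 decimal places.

-0.8311

Midpoint: k1 = f(x_n, y_n); k2 = f(x_n + h/2, y_n + (h/2)·k1); y_{n+1} = y_n + h·k2.
x=0.000000, y=-0.830000:
  k1 = f(0.000000, -0.830000) = 0.000000
  k2 = f(0.060000, -0.830000) = -0.000996
  y ← -0.830000 + 0.12·(-0.000996) = -0.830120
x=0.120000, y=-0.830120:
  k1 = f(0.120000, -0.830120) = -0.001992
  k2 = f(0.180000, -0.830239) = -0.002989
  y ← -0.830120 + 0.12·(-0.002989) = -0.830478
x=0.240000, y=-0.830478:
  k1 = f(0.240000, -0.830478) = -0.003986
  k2 = f(0.300000, -0.830717) = -0.004984
  y ← -0.830478 + 0.12·(-0.004984) = -0.831076
y(0.36) ≈ -0.8311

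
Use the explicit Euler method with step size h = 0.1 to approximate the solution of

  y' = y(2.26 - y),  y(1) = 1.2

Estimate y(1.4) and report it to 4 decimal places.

Euler: y_{n+1} = y_n + h·f(x_n, y_n).
x=1.000000, y=1.200000: f=1.272000 → y ← 1.200000 + 0.1·1.272000 = 1.327200
x=1.100000, y=1.327200: f=1.238012 → y ← 1.327200 + 0.1·1.238012 = 1.451001
x=1.200000, y=1.451001: f=1.173858 → y ← 1.451001 + 0.1·1.173858 = 1.568387
x=1.300000, y=1.568387: f=1.084717 → y ← 1.568387 + 0.1·1.084717 = 1.676859
y(1.4) ≈ 1.6769

1.6769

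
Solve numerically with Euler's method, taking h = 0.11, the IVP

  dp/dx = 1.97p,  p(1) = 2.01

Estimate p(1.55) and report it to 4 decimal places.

5.3594

Euler: p_{n+1} = p_n + h·f(x_n, p_n).
x=1.000000, p=2.010000: f=3.959700 → p ← 2.010000 + 0.11·3.959700 = 2.445567
x=1.110000, p=2.445567: f=4.817767 → p ← 2.445567 + 0.11·4.817767 = 2.975521
x=1.220000, p=2.975521: f=5.861777 → p ← 2.975521 + 0.11·5.861777 = 3.620317
x=1.330000, p=3.620317: f=7.132024 → p ← 3.620317 + 0.11·7.132024 = 4.404840
x=1.440000, p=4.404840: f=8.677534 → p ← 4.404840 + 0.11·8.677534 = 5.359368
p(1.55) ≈ 5.3594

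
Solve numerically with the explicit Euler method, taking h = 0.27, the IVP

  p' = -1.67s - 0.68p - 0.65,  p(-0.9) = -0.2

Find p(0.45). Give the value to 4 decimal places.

-0.2867

Euler: p_{n+1} = p_n + h·f(s_n, p_n).
s=-0.900000, p=-0.200000: f=0.989000 → p ← -0.200000 + 0.27·0.989000 = 0.067030
s=-0.630000, p=0.067030: f=0.356520 → p ← 0.067030 + 0.27·0.356520 = 0.163290
s=-0.360000, p=0.163290: f=-0.159837 → p ← 0.163290 + 0.27·(-0.159837) = 0.120134
s=-0.090000, p=0.120134: f=-0.581391 → p ← 0.120134 + 0.27·(-0.581391) = -0.036841
s=0.180000, p=-0.036841: f=-0.925548 → p ← -0.036841 + 0.27·(-0.925548) = -0.286739
p(0.45) ≈ -0.2867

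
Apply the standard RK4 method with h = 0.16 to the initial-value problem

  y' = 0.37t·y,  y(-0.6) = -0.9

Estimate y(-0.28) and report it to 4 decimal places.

RK4: k1 = f(t_n, y_n); k2 = f(t_n + h/2, y_n + (h/2)·k1); k3 = f(t_n + h/2, y_n + (h/2)·k2); k4 = f(t_n + h, y_n + h·k3); y_{n+1} = y_n + (h/6)·(k1 + 2k2 + 2k3 + k4).
t=-0.600000, y=-0.900000:
  k1 = f(-0.600000, -0.900000) = 0.199800
  k2 = f(-0.520000, -0.884016) = 0.170085
  k3 = f(-0.520000, -0.886393) = 0.170542
  k4 = f(-0.440000, -0.872713) = 0.142078
  y ← -0.900000 + (0.16/6)·(k1 + 2k2 + 2k3 + k4) = -0.872717
t=-0.440000, y=-0.872717:
  k1 = f(-0.440000, -0.872717) = 0.142078
  k2 = f(-0.360000, -0.861350) = 0.114732
  k3 = f(-0.360000, -0.863538) = 0.115023
  k4 = f(-0.280000, -0.854313) = 0.088507
  y ← -0.872717 + (0.16/6)·(k1 + 2k2 + 2k3 + k4) = -0.854314
y(-0.28) ≈ -0.8543

-0.8543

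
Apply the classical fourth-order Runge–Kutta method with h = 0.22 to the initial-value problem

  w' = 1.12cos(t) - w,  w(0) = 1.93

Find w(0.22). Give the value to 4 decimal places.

RK4: k1 = f(t_n, w_n); k2 = f(t_n + h/2, w_n + (h/2)·k1); k3 = f(t_n + h/2, w_n + (h/2)·k2); k4 = f(t_n + h, w_n + h·k3); w_{n+1} = w_n + (h/6)·(k1 + 2k2 + 2k3 + k4).
t=0.000000, w=1.930000:
  k1 = f(0.000000, 1.930000) = -0.810000
  k2 = f(0.110000, 1.840900) = -0.727669
  k3 = f(0.110000, 1.849956) = -0.736726
  k4 = f(0.220000, 1.767920) = -0.674915
  w ← 1.930000 + (0.22/6)·(k1 + 2k2 + 2k3 + k4) = 1.768164
w(0.22) ≈ 1.7682

1.7682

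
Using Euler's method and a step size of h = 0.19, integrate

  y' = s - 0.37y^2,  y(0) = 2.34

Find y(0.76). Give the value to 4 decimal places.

1.5175

Euler: y_{n+1} = y_n + h·f(s_n, y_n).
s=0.000000, y=2.340000: f=-2.025972 → y ← 2.340000 + 0.19·(-2.025972) = 1.955065
s=0.190000, y=1.955065: f=-1.224244 → y ← 1.955065 + 0.19·(-1.224244) = 1.722459
s=0.380000, y=1.722459: f=-0.717740 → y ← 1.722459 + 0.19·(-0.717740) = 1.586088
s=0.570000, y=1.586088: f=-0.360800 → y ← 1.586088 + 0.19·(-0.360800) = 1.517536
y(0.76) ≈ 1.5175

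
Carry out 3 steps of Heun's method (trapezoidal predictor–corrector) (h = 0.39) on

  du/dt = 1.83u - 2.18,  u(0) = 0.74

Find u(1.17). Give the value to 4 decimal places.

Heun: k1 = f(t_n, u_n); k2 = f(t_n + h, u_n + h·k1); u_{n+1} = u_n + (h/2)·(k1 + k2).
t=0.000000, u=0.740000:
  k1 = f(0.000000, 0.740000) = -0.825800
  k2 = f(0.390000, 0.417938) = -1.415173
  u ← 0.740000 + (0.39/2)·(-0.825800 + (-1.415173)) = 0.303010
t=0.390000, u=0.303010:
  k1 = f(0.390000, 0.303010) = -1.625491
  k2 = f(0.780000, -0.330931) = -2.785605
  u ← 0.303010 + (0.39/2)·(-1.625491 + (-2.785605)) = -0.557154
t=0.780000, u=-0.557154:
  k1 = f(0.780000, -0.557154) = -3.199591
  k2 = f(1.170000, -1.804994) = -5.483139
  u ← -0.557154 + (0.39/2)·(-3.199591 + (-5.483139)) = -2.250286
u(1.17) ≈ -2.2503

-2.2503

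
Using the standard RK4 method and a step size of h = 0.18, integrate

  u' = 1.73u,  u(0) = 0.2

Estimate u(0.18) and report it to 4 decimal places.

0.2731

RK4: k1 = f(x_n, u_n); k2 = f(x_n + h/2, u_n + (h/2)·k1); k3 = f(x_n + h/2, u_n + (h/2)·k2); k4 = f(x_n + h, u_n + h·k3); u_{n+1} = u_n + (h/6)·(k1 + 2k2 + 2k3 + k4).
x=0.000000, u=0.200000:
  k1 = f(0.000000, 0.200000) = 0.346000
  k2 = f(0.090000, 0.231140) = 0.399872
  k3 = f(0.090000, 0.235988) = 0.408260
  k4 = f(0.180000, 0.273487) = 0.473132
  u ← 0.200000 + (0.18/6)·(k1 + 2k2 + 2k3 + k4) = 0.273062
u(0.18) ≈ 0.2731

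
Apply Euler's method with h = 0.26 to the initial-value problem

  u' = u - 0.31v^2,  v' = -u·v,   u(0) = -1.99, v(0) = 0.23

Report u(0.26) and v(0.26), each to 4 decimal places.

Euler on (u,v): u_{n+1} = u_n + h·u', v_{n+1} = v_n + h·v'.
0.000000: (-1.990000, 0.230000); f=(-2.006399, 0.457700) → (-2.511664, 0.349002)
(u(0.26), v(0.26)) ≈ (-2.5117, 0.3490)

-2.5117, 0.3490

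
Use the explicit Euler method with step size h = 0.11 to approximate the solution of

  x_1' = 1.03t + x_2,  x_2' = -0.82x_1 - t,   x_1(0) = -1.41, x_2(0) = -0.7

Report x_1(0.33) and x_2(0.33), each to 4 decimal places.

Euler on (x_1,x_2): x_1_{n+1} = x_1_n + h·x_1', x_2_{n+1} = x_2_n + h·x_2'.
0.000000: (-1.410000, -0.700000); f=(-0.700000, 1.156200) → (-1.487000, -0.572818)
0.110000: (-1.487000, -0.572818); f=(-0.459518, 1.109340) → (-1.537547, -0.450791)
0.220000: (-1.537547, -0.450791); f=(-0.224191, 1.040789) → (-1.562208, -0.336304)
(x_1(0.33), x_2(0.33)) ≈ (-1.5622, -0.3363)

-1.5622, -0.3363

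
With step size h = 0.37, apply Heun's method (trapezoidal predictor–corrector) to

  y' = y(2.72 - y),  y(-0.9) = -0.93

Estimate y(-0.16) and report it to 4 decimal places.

Heun: k1 = f(x_n, y_n); k2 = f(x_n + h, y_n + h·k1); y_{n+1} = y_n + (h/2)·(k1 + k2).
x=-0.900000, y=-0.930000:
  k1 = f(-0.900000, -0.930000) = -3.394500
  k2 = f(-0.530000, -2.185965) = -10.724268
  y ← -0.930000 + (0.37/2)·(-3.394500 + (-10.724268)) = -3.541972
x=-0.530000, y=-3.541972:
  k1 = f(-0.530000, -3.541972) = -22.179730
  k2 = f(-0.160000, -11.748472) = -169.982441
  y ← -3.541972 + (0.37/2)·(-22.179730 + (-169.982441)) = -39.091974
y(-0.16) ≈ -39.0920

-39.0920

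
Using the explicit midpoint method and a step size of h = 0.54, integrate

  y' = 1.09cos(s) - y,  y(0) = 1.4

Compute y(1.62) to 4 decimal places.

0.6784

Midpoint: k1 = f(s_n, y_n); k2 = f(s_n + h/2, y_n + (h/2)·k1); y_{n+1} = y_n + h·k2.
s=0.000000, y=1.400000:
  k1 = f(0.000000, 1.400000) = -0.310000
  k2 = f(0.270000, 1.316300) = -0.265790
  y ← 1.400000 + 0.54·(-0.265790) = 1.256474
s=0.540000, y=1.256474:
  k1 = f(0.540000, 1.256474) = -0.321571
  k2 = f(0.810000, 1.169649) = -0.418096
  y ← 1.256474 + 0.54·(-0.418096) = 1.030702
s=1.080000, y=1.030702:
  k1 = f(1.080000, 1.030702) = -0.516954
  k2 = f(1.350000, 0.891124) = -0.652407
  y ← 1.030702 + 0.54·(-0.652407) = 0.678402
y(1.62) ≈ 0.6784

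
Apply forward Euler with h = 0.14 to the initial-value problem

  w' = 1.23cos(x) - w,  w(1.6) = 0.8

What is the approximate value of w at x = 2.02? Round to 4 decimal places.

0.4278

Euler: w_{n+1} = w_n + h·f(x_n, w_n).
x=1.600000, w=0.800000: f=-0.835915 → w ← 0.800000 + 0.14·(-0.835915) = 0.682972
x=1.740000, w=0.682972: f=-0.890101 → w ← 0.682972 + 0.14·(-0.890101) = 0.558358
x=1.880000, w=0.558358: f=-0.932647 → w ← 0.558358 + 0.14·(-0.932647) = 0.427787
w(2.02) ≈ 0.4278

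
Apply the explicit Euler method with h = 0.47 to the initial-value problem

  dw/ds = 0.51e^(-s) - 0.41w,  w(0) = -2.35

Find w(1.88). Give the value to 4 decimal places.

Euler: w_{n+1} = w_n + h·f(s_n, w_n).
s=0.000000, w=-2.350000: f=1.473500 → w ← -2.350000 + 0.47·1.473500 = -1.657455
s=0.470000, w=-1.657455: f=0.998308 → w ← -1.657455 + 0.47·0.998308 = -1.188250
s=0.940000, w=-1.188250: f=0.686403 → w ← -1.188250 + 0.47·0.686403 = -0.865641
s=1.410000, w=-0.865641: f=0.479426 → w ← -0.865641 + 0.47·0.479426 = -0.640311
w(1.88) ≈ -0.6403

-0.6403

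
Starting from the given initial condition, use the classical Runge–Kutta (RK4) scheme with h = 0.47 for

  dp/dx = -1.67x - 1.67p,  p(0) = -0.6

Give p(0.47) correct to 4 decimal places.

-0.4207

RK4: k1 = f(x_n, p_n); k2 = f(x_n + h/2, p_n + (h/2)·k1); k3 = f(x_n + h/2, p_n + (h/2)·k2); k4 = f(x_n + h, p_n + h·k3); p_{n+1} = p_n + (h/6)·(k1 + 2k2 + 2k3 + k4).
x=0.000000, p=-0.600000:
  k1 = f(0.000000, -0.600000) = 1.002000
  k2 = f(0.235000, -0.364530) = 0.216315
  k3 = f(0.235000, -0.549166) = 0.524657
  k4 = f(0.470000, -0.353411) = -0.194703
  p ← -0.600000 + (0.47/6)·(k1 + 2k2 + 2k3 + k4) = -0.420676
p(0.47) ≈ -0.4207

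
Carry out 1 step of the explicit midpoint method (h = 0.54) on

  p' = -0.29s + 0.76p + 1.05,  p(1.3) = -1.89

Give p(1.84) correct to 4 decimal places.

-2.4291

Midpoint: k1 = f(s_n, p_n); k2 = f(s_n + h/2, p_n + (h/2)·k1); p_{n+1} = p_n + h·k2.
s=1.300000, p=-1.890000:
  k1 = f(1.300000, -1.890000) = -0.763400
  k2 = f(1.570000, -2.096118) = -0.998350
  p ← -1.890000 + 0.54·(-0.998350) = -2.429109
p(1.84) ≈ -2.4291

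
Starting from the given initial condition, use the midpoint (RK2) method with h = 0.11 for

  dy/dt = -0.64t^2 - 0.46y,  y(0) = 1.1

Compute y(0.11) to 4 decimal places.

Midpoint: k1 = f(t_n, y_n); k2 = f(t_n + h/2, y_n + (h/2)·k1); y_{n+1} = y_n + h·k2.
t=0.000000, y=1.100000:
  k1 = f(0.000000, 1.100000) = -0.506000
  k2 = f(0.055000, 1.072170) = -0.495134
  y ← 1.100000 + 0.11·(-0.495134) = 1.045535
y(0.11) ≈ 1.0455

1.0455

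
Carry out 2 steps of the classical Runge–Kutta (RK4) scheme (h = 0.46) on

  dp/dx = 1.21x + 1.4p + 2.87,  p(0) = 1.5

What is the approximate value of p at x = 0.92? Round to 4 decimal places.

RK4: k1 = f(x_n, p_n); k2 = f(x_n + h/2, p_n + (h/2)·k1); k3 = f(x_n + h/2, p_n + (h/2)·k2); k4 = f(x_n + h, p_n + h·k3); p_{n+1} = p_n + (h/6)·(k1 + 2k2 + 2k3 + k4).
x=0.000000, p=1.500000:
  k1 = f(0.000000, 1.500000) = 4.970000
  k2 = f(0.230000, 2.643100) = 6.848640
  k3 = f(0.230000, 3.075187) = 7.453562
  k4 = f(0.460000, 4.928639) = 10.326694
  p ← 1.500000 + (0.46/6)·(k1 + 2k2 + 2k3 + k4) = 4.865751
x=0.460000, p=4.865751:
  k1 = f(0.460000, 4.865751) = 10.238651
  k2 = f(0.690000, 7.220641) = 13.813797
  k3 = f(0.690000, 8.042924) = 14.964994
  k4 = f(0.920000, 11.749648) = 20.432707
  p ← 4.865751 + (0.46/6)·(k1 + 2k2 + 2k3 + k4) = 11.629970
p(0.92) ≈ 11.6300

11.6300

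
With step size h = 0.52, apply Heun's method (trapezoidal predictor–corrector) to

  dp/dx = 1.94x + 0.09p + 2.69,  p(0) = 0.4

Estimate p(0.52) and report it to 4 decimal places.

2.1130

Heun: k1 = f(x_n, p_n); k2 = f(x_n + h, p_n + h·k1); p_{n+1} = p_n + (h/2)·(k1 + k2).
x=0.000000, p=0.400000:
  k1 = f(0.000000, 0.400000) = 2.726000
  k2 = f(0.520000, 1.817520) = 3.862377
  p ← 0.400000 + (0.52/2)·(2.726000 + 3.862377) = 2.112978
p(0.52) ≈ 2.1130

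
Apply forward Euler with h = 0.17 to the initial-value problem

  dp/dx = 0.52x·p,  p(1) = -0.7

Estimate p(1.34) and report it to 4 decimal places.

Euler: p_{n+1} = p_n + h·f(x_n, p_n).
x=1.000000, p=-0.700000: f=-0.364000 → p ← -0.700000 + 0.17·(-0.364000) = -0.761880
x=1.170000, p=-0.761880: f=-0.463528 → p ← -0.761880 + 0.17·(-0.463528) = -0.840680
p(1.34) ≈ -0.8407

-0.8407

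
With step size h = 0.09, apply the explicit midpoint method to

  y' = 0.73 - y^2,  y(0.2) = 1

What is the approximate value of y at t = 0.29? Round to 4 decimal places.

0.9779

Midpoint: k1 = f(t_n, y_n); k2 = f(t_n + h/2, y_n + (h/2)·k1); y_{n+1} = y_n + h·k2.
t=0.200000, y=1.000000:
  k1 = f(0.200000, 1.000000) = -0.270000
  k2 = f(0.245000, 0.987850) = -0.245848
  y ← 1.000000 + 0.09·(-0.245848) = 0.977874
y(0.29) ≈ 0.9779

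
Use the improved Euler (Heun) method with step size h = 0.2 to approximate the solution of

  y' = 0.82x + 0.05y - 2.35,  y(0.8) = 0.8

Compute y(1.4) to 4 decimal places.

Heun: k1 = f(x_n, y_n); k2 = f(x_n + h, y_n + h·k1); y_{n+1} = y_n + (h/2)·(k1 + k2).
x=0.800000, y=0.800000:
  k1 = f(0.800000, 0.800000) = -1.654000
  k2 = f(1.000000, 0.469200) = -1.506540
  y ← 0.800000 + (0.2/2)·(-1.654000 + (-1.506540)) = 0.483946
x=1.000000, y=0.483946:
  k1 = f(1.000000, 0.483946) = -1.505803
  k2 = f(1.200000, 0.182785) = -1.356861
  y ← 0.483946 + (0.2/2)·(-1.505803 + (-1.356861)) = 0.197680
x=1.200000, y=0.197680:
  k1 = f(1.200000, 0.197680) = -1.356116
  k2 = f(1.400000, -0.073544) = -1.205677
  y ← 0.197680 + (0.2/2)·(-1.356116 + (-1.205677)) = -0.058500
y(1.4) ≈ -0.0585

-0.0585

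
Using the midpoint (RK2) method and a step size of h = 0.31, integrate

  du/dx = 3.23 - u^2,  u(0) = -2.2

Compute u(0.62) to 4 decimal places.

-7.0382

Midpoint: k1 = f(x_n, u_n); k2 = f(x_n + h/2, u_n + (h/2)·k1); u_{n+1} = u_n + h·k2.
x=0.000000, u=-2.200000:
  k1 = f(0.000000, -2.200000) = -1.610000
  k2 = f(0.155000, -2.449550) = -2.770295
  u ← -2.200000 + 0.31·(-2.770295) = -3.058792
x=0.310000, u=-3.058792:
  k1 = f(0.310000, -3.058792) = -6.126206
  k2 = f(0.465000, -4.008353) = -12.836897
  u ← -3.058792 + 0.31·(-12.836897) = -7.038229
u(0.62) ≈ -7.0382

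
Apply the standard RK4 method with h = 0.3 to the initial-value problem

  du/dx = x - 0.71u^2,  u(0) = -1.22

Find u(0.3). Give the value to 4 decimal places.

-1.5919

RK4: k1 = f(x_n, u_n); k2 = f(x_n + h/2, u_n + (h/2)·k1); k3 = f(x_n + h/2, u_n + (h/2)·k2); k4 = f(x_n + h, u_n + h·k3); u_{n+1} = u_n + (h/6)·(k1 + 2k2 + 2k3 + k4).
x=0.000000, u=-1.220000:
  k1 = f(0.000000, -1.220000) = -1.056764
  k2 = f(0.150000, -1.378515) = -1.199215
  k3 = f(0.150000, -1.399882) = -1.241366
  k4 = f(0.300000, -1.592410) = -1.500396
  u ← -1.220000 + (0.3/6)·(k1 + 2k2 + 2k3 + k4) = -1.591916
u(0.3) ≈ -1.5919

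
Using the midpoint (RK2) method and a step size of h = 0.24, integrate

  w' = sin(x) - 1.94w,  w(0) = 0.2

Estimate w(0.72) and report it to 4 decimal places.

Midpoint: k1 = f(x_n, w_n); k2 = f(x_n + h/2, w_n + (h/2)·k1); w_{n+1} = w_n + h·k2.
x=0.000000, w=0.200000:
  k1 = f(0.000000, 0.200000) = -0.388000
  k2 = f(0.120000, 0.153440) = -0.177961
  w ← 0.200000 + 0.24·(-0.177961) = 0.157289
x=0.240000, w=0.157289:
  k1 = f(0.240000, 0.157289) = -0.067439
  k2 = f(0.360000, 0.149197) = 0.062833
  w ← 0.157289 + 0.24·0.062833 = 0.172369
x=0.480000, w=0.172369:
  k1 = f(0.480000, 0.172369) = 0.127383
  k2 = f(0.600000, 0.187655) = 0.200592
  w ← 0.172369 + 0.24·0.200592 = 0.220511
w(0.72) ≈ 0.2205

0.2205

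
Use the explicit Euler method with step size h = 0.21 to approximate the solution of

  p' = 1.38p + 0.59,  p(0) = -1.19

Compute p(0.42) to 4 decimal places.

Euler: p_{n+1} = p_n + h·f(s_n, p_n).
s=0.000000, p=-1.190000: f=-1.052200 → p ← -1.190000 + 0.21·(-1.052200) = -1.410962
s=0.210000, p=-1.410962: f=-1.357128 → p ← -1.410962 + 0.21·(-1.357128) = -1.695959
p(0.42) ≈ -1.6960

-1.6960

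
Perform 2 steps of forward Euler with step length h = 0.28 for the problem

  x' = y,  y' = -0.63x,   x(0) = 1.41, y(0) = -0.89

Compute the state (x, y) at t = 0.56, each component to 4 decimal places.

0.8420, -1.3435

Euler on (x,y): x_{n+1} = x_n + h·x', y_{n+1} = y_n + h·y'.
0.000000: (1.410000, -0.890000); f=(-0.890000, -0.888300) → (1.160800, -1.138724)
0.280000: (1.160800, -1.138724); f=(-1.138724, -0.731304) → (0.841957, -1.343489)
(x(0.56), y(0.56)) ≈ (0.8420, -1.3435)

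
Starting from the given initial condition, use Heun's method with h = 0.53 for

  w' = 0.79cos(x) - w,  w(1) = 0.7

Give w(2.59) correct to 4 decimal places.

Heun: k1 = f(x_n, w_n); k2 = f(x_n + h, w_n + h·k1); w_{n+1} = w_n + (h/2)·(k1 + k2).
x=1.000000, w=0.700000:
  k1 = f(1.000000, 0.700000) = -0.273161
  k2 = f(1.530000, 0.555225) = -0.523004
  w ← 0.700000 + (0.53/2)·(-0.273161 + (-0.523004)) = 0.489016
x=1.530000, w=0.489016:
  k1 = f(1.530000, 0.489016) = -0.456796
  k2 = f(2.060000, 0.246914) = -0.618154
  w ← 0.489016 + (0.53/2)·(-0.456796 + (-0.618154)) = 0.204155
x=2.060000, w=0.204155:
  k1 = f(2.060000, 0.204155) = -0.575394
  k2 = f(2.590000, -0.100804) = -0.572032
  w ← 0.204155 + (0.53/2)·(-0.575394 + (-0.572032)) = -0.099913
w(2.59) ≈ -0.0999

-0.0999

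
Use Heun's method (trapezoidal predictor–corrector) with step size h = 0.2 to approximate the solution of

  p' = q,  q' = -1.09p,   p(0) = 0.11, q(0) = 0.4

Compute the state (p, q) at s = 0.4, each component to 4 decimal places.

Heun on (p,q): k1 = f(s_n, state_n); k2 = f(s_n + h, state_n + h·k1); state_{n+1} = state_n + (h/2)·(k1 + k2).
0.000000: (0.110000, 0.400000)
  k1 = (0.400000, -0.119900)
  predictor → (0.190000, 0.376020)
  k2 = (0.376020, -0.207100)
  → (0.187602, 0.367300)
0.200000: (0.187602, 0.367300)
  k1 = (0.367300, -0.204486)
  predictor → (0.261062, 0.326403)
  k2 = (0.326403, -0.284558)
  → (0.256972, 0.318396)
(p(0.4), q(0.4)) ≈ (0.2570, 0.3184)

0.2570, 0.3184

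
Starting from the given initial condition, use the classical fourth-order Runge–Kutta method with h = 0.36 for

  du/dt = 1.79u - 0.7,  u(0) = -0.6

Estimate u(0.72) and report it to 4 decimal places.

-3.2010

RK4: k1 = f(t_n, u_n); k2 = f(t_n + h/2, u_n + (h/2)·k1); k3 = f(t_n + h/2, u_n + (h/2)·k2); k4 = f(t_n + h, u_n + h·k3); u_{n+1} = u_n + (h/6)·(k1 + 2k2 + 2k3 + k4).
t=0.000000, u=-0.600000:
  k1 = f(0.000000, -0.600000) = -1.774000
  k2 = f(0.180000, -0.919320) = -2.345583
  k3 = f(0.180000, -1.022205) = -2.529747
  k4 = f(0.360000, -1.510709) = -3.404169
  u ← -0.600000 + (0.36/6)·(k1 + 2k2 + 2k3 + k4) = -1.495730
t=0.360000, u=-1.495730:
  k1 = f(0.360000, -1.495730) = -3.377356
  k2 = f(0.540000, -2.103654) = -4.465540
  k3 = f(0.540000, -2.299527) = -4.816153
  k4 = f(0.720000, -3.229545) = -6.480885
  u ← -1.495730 + (0.36/6)·(k1 + 2k2 + 2k3 + k4) = -3.201027
u(0.72) ≈ -3.2010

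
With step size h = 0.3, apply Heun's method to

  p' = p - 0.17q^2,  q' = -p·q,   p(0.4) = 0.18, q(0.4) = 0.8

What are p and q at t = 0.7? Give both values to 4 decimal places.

Heun on (p,q): k1 = f(t_n, state_n); k2 = f(t_n + h, state_n + h·k1); state_{n+1} = state_n + (h/2)·(k1 + k2).
0.400000: (0.180000, 0.800000)
  k1 = (0.071200, -0.144000)
  predictor → (0.201360, 0.756800)
  k2 = (0.103993, -0.152389)
  → (0.206279, 0.755542)
(p(0.7), q(0.7)) ≈ (0.2063, 0.7555)

0.2063, 0.7555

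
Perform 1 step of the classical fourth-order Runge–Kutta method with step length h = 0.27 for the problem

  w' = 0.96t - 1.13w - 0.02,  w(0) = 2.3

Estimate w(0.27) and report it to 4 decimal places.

RK4: k1 = f(t_n, w_n); k2 = f(t_n + h/2, w_n + (h/2)·k1); k3 = f(t_n + h/2, w_n + (h/2)·k2); k4 = f(t_n + h, w_n + h·k3); w_{n+1} = w_n + (h/6)·(k1 + 2k2 + 2k3 + k4).
t=0.000000, w=2.300000:
  k1 = f(0.000000, 2.300000) = -2.619000
  k2 = f(0.135000, 1.946435) = -2.089872
  k3 = f(0.135000, 2.017867) = -2.170590
  k4 = f(0.270000, 1.713941) = -1.697553
  w ← 2.300000 + (0.27/6)·(k1 + 2k2 + 2k3 + k4) = 1.722314
w(0.27) ≈ 1.7223

1.7223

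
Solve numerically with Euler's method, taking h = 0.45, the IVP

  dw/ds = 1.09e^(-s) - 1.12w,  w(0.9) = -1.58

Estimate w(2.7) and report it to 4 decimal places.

Euler: w_{n+1} = w_n + h·f(s_n, w_n).
s=0.900000, w=-1.580000: f=2.212761 → w ← -1.580000 + 0.45·2.212761 = -0.584258
s=1.350000, w=-0.584258: f=0.936940 → w ← -0.584258 + 0.45·0.936940 = -0.162634
s=1.800000, w=-0.162634: f=0.362326 → w ← -0.162634 + 0.45·0.362326 = 0.000412
s=2.250000, w=0.000412: f=0.114423 → w ← 0.000412 + 0.45·0.114423 = 0.051903
w(2.7) ≈ 0.0519

0.0519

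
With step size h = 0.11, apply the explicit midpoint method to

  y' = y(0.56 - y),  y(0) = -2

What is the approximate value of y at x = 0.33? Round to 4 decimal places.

-7.1649

Midpoint: k1 = f(x_n, y_n); k2 = f(x_n + h/2, y_n + (h/2)·k1); y_{n+1} = y_n + h·k2.
x=0.000000, y=-2.000000:
  k1 = f(0.000000, -2.000000) = -5.120000
  k2 = f(0.055000, -2.281600) = -6.483395
  y ← -2.000000 + 0.11·(-6.483395) = -2.713173
x=0.110000, y=-2.713173:
  k1 = f(0.110000, -2.713173) = -8.880687
  k2 = f(0.165000, -3.201611) = -12.043216
  y ← -2.713173 + 0.11·(-12.043216) = -4.037927
x=0.220000, y=-4.037927:
  k1 = f(0.220000, -4.037927) = -18.566095
  k2 = f(0.275000, -5.059062) = -28.427188
  y ← -4.037927 + 0.11·(-28.427188) = -7.164918
y(0.33) ≈ -7.1649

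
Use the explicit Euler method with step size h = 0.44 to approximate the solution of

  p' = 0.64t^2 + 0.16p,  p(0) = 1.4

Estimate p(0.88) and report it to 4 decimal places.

Euler: p_{n+1} = p_n + h·f(t_n, p_n).
t=0.000000, p=1.400000: f=0.224000 → p ← 1.400000 + 0.44·0.224000 = 1.498560
t=0.440000, p=1.498560: f=0.363674 → p ← 1.498560 + 0.44·0.363674 = 1.658576
p(0.88) ≈ 1.6586

1.6586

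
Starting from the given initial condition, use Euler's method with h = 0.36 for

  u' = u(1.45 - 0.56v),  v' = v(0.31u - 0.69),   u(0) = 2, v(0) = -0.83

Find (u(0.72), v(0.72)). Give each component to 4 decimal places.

Euler on (u,v): u_{n+1} = u_n + h·u', v_{n+1} = v_n + h·v'.
0.000000: (2.000000, -0.830000); f=(3.829600, 0.058100) → (3.378656, -0.809084)
0.360000: (3.378656, -0.809084); f=(6.429876, -0.289153) → (5.693412, -0.913179)
(u(0.72), v(0.72)) ≈ (5.6934, -0.9132)

5.6934, -0.9132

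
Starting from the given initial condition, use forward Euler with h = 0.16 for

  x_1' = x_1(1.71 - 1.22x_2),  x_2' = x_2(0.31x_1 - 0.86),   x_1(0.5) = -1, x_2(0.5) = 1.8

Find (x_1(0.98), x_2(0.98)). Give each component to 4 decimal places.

-0.9480, 0.9764

Euler on (x_1,x_2): x_1_{n+1} = x_1_n + h·x_1', x_2_{n+1} = x_2_n + h·x_2'.
0.500000: (-1.000000, 1.800000); f=(0.486000, -2.106000) → (-0.922240, 1.463040)
0.660000: (-0.922240, 1.463040); f=(0.069084, -1.676489) → (-0.911187, 1.194802)
0.820000: (-0.911187, 1.194802); f=(-0.229931, -1.365023) → (-0.947975, 0.976398)
(x_1(0.98), x_2(0.98)) ≈ (-0.9480, 0.9764)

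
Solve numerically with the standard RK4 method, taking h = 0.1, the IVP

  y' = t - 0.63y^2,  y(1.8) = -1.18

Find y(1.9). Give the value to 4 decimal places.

-1.0755

RK4: k1 = f(t_n, y_n); k2 = f(t_n + h/2, y_n + (h/2)·k1); k3 = f(t_n + h/2, y_n + (h/2)·k2); k4 = f(t_n + h, y_n + h·k3); y_{n+1} = y_n + (h/6)·(k1 + 2k2 + 2k3 + k4).
t=1.800000, y=-1.180000:
  k1 = f(1.800000, -1.180000) = 0.922788
  k2 = f(1.850000, -1.133861) = 1.040047
  k3 = f(1.850000, -1.127998) = 1.048401
  k4 = f(1.900000, -1.075160) = 1.171740
  y ← -1.180000 + (0.1/6)·(k1 + 2k2 + 2k3 + k4) = -1.075476
y(1.9) ≈ -1.0755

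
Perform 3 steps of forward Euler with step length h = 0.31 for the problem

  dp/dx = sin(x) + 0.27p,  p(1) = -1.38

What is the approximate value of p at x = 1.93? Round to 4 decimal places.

Euler: p_{n+1} = p_n + h·f(x_n, p_n).
x=1.000000, p=-1.380000: f=0.468871 → p ← -1.380000 + 0.31·0.468871 = -1.234650
x=1.310000, p=-1.234650: f=0.632829 → p ← -1.234650 + 0.31·0.632829 = -1.038473
x=1.620000, p=-1.038473: f=0.718402 → p ← -1.038473 + 0.31·0.718402 = -0.815768
p(1.93) ≈ -0.8158

-0.8158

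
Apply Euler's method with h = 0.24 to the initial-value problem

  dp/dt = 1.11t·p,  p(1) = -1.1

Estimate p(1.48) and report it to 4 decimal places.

Euler: p_{n+1} = p_n + h·f(t_n, p_n).
t=1.000000, p=-1.100000: f=-1.221000 → p ← -1.100000 + 0.24·(-1.221000) = -1.393040
t=1.240000, p=-1.393040: f=-1.917380 → p ← -1.393040 + 0.24·(-1.917380) = -1.853211
p(1.48) ≈ -1.8532

-1.8532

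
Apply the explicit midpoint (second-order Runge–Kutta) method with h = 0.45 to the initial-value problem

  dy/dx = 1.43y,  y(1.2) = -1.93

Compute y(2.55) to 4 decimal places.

-12.2309

Midpoint: k1 = f(x_n, y_n); k2 = f(x_n + h/2, y_n + (h/2)·k1); y_{n+1} = y_n + h·k2.
x=1.200000, y=-1.930000:
  k1 = f(1.200000, -1.930000) = -2.759900
  k2 = f(1.425000, -2.550978) = -3.647898
  y ← -1.930000 + 0.45·(-3.647898) = -3.571554
x=1.650000, y=-3.571554:
  k1 = f(1.650000, -3.571554) = -5.107322
  k2 = f(1.875000, -4.720702) = -6.750603
  y ← -3.571554 + 0.45·(-6.750603) = -6.609325
x=2.100000, y=-6.609325:
  k1 = f(2.100000, -6.609325) = -9.451335
  k2 = f(2.325000, -8.735876) = -12.492303
  y ← -6.609325 + 0.45·(-12.492303) = -12.230862
y(2.55) ≈ -12.2309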